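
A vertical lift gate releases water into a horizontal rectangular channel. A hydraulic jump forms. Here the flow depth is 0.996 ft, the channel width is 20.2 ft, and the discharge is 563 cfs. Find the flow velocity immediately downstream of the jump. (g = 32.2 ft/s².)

V₂ = 4.30 ft/s

q = Q/b = 563/20.2 = 27.9 ft²/s; V₁ = q/y₁ = 28.0 ft/s. Fr₁ = V₁/√(g·y₁) = 4.94.
Bélanger equation: y₂/y₁ = ½[√(1 + 8Fr₁²) − 1] = ½[√196.3 − 1] = 6.51.
y₂ = 6.51 × 0.996 = 6.48 ft.
V₂ = q/y₂ = 27.9/6.48 = 4.30 ft/s.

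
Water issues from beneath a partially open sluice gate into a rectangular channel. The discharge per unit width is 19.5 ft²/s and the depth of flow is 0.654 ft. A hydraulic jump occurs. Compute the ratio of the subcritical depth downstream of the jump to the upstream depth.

V₁ = q/y₁ = 19.5/0.654 = 29.8 ft/s. Fr₁ = V₁/√(g·y₁) = 29.8/√(32.2×0.654) = 6.50.
By Bélanger, y₂/y₁ = ½[√(1 + 8Fr₁²) − 1] = ½[√338.7 − 1] = 8.70.

y₂/y₁ = 8.70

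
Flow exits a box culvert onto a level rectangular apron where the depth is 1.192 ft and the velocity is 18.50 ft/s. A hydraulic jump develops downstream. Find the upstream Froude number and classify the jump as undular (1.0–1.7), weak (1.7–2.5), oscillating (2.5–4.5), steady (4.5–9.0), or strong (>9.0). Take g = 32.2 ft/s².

Fr₁ = V₁/√(g·y₁) = 18.50/√(32.2×1.192) = 2.986.
Fr₁ = 2.986 lies in the oscillating range.

Fr₁ = 2.986; oscillating jump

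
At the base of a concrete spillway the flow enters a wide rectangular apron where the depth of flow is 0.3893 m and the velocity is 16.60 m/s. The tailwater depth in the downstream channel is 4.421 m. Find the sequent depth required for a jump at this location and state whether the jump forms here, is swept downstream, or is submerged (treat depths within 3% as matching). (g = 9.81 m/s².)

y₂ = 4.486 m; the jump forms here

Fr₁ = V₁/√(g·y₁) = 16.60/√(9.81×0.3893) = 8.494.
Bélanger equation: y₂/y₁ = ½[√(1 + 8Fr₁²) − 1] = ½[√578.24 − 1] = 11.52.
y₂ = 11.52 × 0.3893 = 4.486 m.
Tailwater y_tw = 4.421 m: y_tw ≈ y₂, so the jump forms here.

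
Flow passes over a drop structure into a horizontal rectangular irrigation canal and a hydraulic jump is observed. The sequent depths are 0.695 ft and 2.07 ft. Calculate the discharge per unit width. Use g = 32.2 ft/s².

q = 8.00 ft²/s

For a rectangular channel the momentum equation gives q² = ½·g·y₁·y₂·(y₁ + y₂) = ½×32.2×0.695×2.07×2.76 = 64.0.
q = √64.0 = 8.00 ft²/s.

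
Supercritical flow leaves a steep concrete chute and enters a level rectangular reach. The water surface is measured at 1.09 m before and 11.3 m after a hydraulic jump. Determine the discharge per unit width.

For a rectangular channel the momentum equation gives q² = ½·g·y₁·y₂·(y₁ + y₂) = ½×9.81×1.09×11.3×12.4 = 749.
q = √749 = 27.4 m²/s.

q = 27.4 m²/s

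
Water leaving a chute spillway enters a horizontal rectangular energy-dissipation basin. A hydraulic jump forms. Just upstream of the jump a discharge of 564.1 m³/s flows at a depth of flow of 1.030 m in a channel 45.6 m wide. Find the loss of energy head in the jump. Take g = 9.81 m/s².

ΔE = 3.059 m

q = Q/b = 564.1/45.6 = 12.37 m²/s; V₁ = q/y₁ = 12.01 m/s. Fr₁ = V₁/√(g·y₁) = 3.778.
By Bélanger, y₂/y₁ = ½[√(1 + 8Fr₁²) − 1] = ½[√115.21 − 1] = 4.867.
y₂ = 4.867 × 1.030 = 5.013 m.
V₂ = q/y₂ = 12.37/5.013 = 2.468 m/s. E₁ = y₁ + V₁²/2g = 8.382 m; E₂ = y₂ + V₂²/2g = 5.323 m. ΔE = E₁ − E₂ = 3.059 m.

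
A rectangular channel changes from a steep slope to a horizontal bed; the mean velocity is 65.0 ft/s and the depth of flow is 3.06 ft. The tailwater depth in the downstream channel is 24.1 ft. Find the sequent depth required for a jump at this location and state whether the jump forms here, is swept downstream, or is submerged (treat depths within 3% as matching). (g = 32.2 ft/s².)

y₂ = 26.8 ft; the jump is swept downstream

Fr₁ = V₁/√(g·y₁) = 65.0/√(32.2×3.06) = 6.55.
From the momentum equation for a rectangular channel, y₂/y₁ = ½[√(1 + 8Fr₁²) − 1] = ½[√344.0 − 1] = 8.77.
y₂ = 8.77 × 3.06 = 26.8 ft.
Tailwater y_tw = 24.1 ft: y_tw < y₂, so the jump is swept downstream.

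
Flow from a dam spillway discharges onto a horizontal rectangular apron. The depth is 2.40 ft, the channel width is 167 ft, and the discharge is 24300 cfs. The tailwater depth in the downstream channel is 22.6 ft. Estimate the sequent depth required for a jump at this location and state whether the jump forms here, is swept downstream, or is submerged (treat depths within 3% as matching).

q = Q/b = 24300/167 = 146 ft²/s; V₁ = q/y₁ = 60.6 ft/s. Fr₁ = V₁/√(g·y₁) = 6.90.
Conjugate-depth relation: y₂/y₁ = ½[√(1 + 8Fr₁²) − 1] = ½[√381.5 − 1] = 9.27.
y₂ = 9.27 × 2.40 = 22.2 ft.
Tailwater y_tw = 22.6 ft: y_tw ≈ y₂, so the jump forms here.

y₂ = 22.2 ft; the jump forms here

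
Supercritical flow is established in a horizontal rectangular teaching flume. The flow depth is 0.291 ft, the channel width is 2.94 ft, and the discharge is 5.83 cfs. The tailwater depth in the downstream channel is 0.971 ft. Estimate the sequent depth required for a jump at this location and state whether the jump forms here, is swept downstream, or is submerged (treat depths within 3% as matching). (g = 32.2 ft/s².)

y₂ = 0.782 ft; the jump is submerged

q = Q/b = 5.83/2.94 = 1.98 ft²/s; V₁ = q/y₁ = 6.81 ft/s. Fr₁ = V₁/√(g·y₁) = 2.23.
By Bélanger, y₂/y₁ = ½[√(1 + 8Fr₁²) − 1] = ½[√40.65 − 1] = 2.69.
y₂ = 2.69 × 0.291 = 0.782 ft.
Tailwater y_tw = 0.971 ft: y_tw > y₂, so the jump is submerged.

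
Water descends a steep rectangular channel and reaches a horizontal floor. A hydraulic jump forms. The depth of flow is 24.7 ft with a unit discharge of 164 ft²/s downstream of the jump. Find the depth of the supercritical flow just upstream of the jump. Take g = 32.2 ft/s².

y₁ = 2.49 ft

V₂ = q/y₂ = 164/24.7 = 6.64 ft/s; Fr₂ = V₂/√(g·y₂) = 0.235.
The Bélanger relation is symmetric: y₁/y₂ = ½[√(1 + 8Fr₂²) − 1] = ½[√1.443 − 1] = 0.101.
y₁ = 0.101 × 24.7 = 2.49 ft.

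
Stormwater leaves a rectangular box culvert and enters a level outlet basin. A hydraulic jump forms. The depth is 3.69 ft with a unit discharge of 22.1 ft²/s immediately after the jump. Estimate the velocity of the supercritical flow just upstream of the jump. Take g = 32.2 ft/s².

V₂ = q/y₂ = 22.1/3.69 = 5.99 ft/s; Fr₂ = V₂/√(g·y₂) = 0.549.
Since the conjugate-depth ratio holds either way, y₁/y₂ = ½[√(1 + 8Fr₂²) − 1] = ½[√3.415 − 1] = 0.424.
y₁ = 0.424 × 3.69 = 1.56 ft.
V₁ = q/y₁ = 22.1/1.56 = 14.1 ft/s.

V₁ = 14.1 ft/s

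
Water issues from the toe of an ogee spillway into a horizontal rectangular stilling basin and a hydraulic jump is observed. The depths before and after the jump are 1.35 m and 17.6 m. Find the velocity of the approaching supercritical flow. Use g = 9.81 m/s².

V₁ = 34.8 m/s

For a rectangular channel the momentum equation gives q² = ½·g·y₁·y₂·(y₁ + y₂) = ½×9.81×1.35×17.6×19.0 = 2208.
q = √2208 = 47.0 m²/s.
V₁ = q/y₁ = 47.0/1.35 = 34.8 m/s.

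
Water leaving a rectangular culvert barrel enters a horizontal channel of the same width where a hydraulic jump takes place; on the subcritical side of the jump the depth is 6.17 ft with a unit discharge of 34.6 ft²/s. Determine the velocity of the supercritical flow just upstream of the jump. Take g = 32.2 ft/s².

V₂ = q/y₂ = 34.6/6.17 = 5.61 ft/s; Fr₂ = V₂/√(g·y₂) = 0.398.
The Bélanger relation is symmetric: y₁/y₂ = ½[√(1 + 8Fr₂²) − 1] = ½[√2.266 − 1] = 0.253.
y₁ = 0.253 × 6.17 = 1.56 ft.
V₁ = q/y₁ = 34.6/1.56 = 22.2 ft/s.

V₁ = 22.2 ft/s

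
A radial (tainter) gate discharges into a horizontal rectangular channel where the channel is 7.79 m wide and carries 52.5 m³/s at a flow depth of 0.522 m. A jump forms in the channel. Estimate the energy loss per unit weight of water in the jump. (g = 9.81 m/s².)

q = Q/b = 52.5/7.79 = 6.74 m²/s; V₁ = q/y₁ = 12.9 m/s. Fr₁ = V₁/√(g·y₁) = 5.71.
Sequent-depth ratio: y₂/y₁ = ½[√(1 + 8Fr₁²) − 1] = ½[√261.4 − 1] = 7.58.
y₂ = 7.58 × 0.522 = 3.96 m.
Head loss: ΔE = (y₂ − y₁)³/(4y₁y₂) = (3.96 − 0.522)³/(4×0.522×3.96) = 40.6/8.27 = 4.91 m.

ΔE = 4.91 m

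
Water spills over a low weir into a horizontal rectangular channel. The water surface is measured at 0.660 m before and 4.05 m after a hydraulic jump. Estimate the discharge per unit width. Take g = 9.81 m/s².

For a rectangular channel the momentum equation gives q² = ½·g·y₁·y₂·(y₁ + y₂) = ½×9.81×0.660×4.05×4.71 = 61.8.
q = √61.8 = 7.86 m²/s.

q = 7.86 m²/s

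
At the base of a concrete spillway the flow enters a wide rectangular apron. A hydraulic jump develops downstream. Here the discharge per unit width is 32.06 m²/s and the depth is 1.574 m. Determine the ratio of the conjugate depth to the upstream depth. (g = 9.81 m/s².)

V₁ = q/y₁ = 32.06/1.574 = 20.37 m/s. Fr₁ = V₁/√(g·y₁) = 20.37/√(9.81×1.574) = 5.183.
Sequent-depth ratio: y₂/y₁ = ½[√(1 + 8Fr₁²) − 1] = ½[√215.95 − 1] = 6.848.

y₂/y₁ = 6.848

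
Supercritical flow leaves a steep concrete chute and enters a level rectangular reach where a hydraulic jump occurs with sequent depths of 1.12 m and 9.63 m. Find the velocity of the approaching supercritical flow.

For a rectangular channel the momentum equation gives q² = ½·g·y₁·y₂·(y₁ + y₂) = ½×9.81×1.12×9.63×10.8 = 569.
q = √569 = 23.8 m²/s.
V₁ = q/y₁ = 23.8/1.12 = 21.3 m/s.

V₁ = 21.3 m/s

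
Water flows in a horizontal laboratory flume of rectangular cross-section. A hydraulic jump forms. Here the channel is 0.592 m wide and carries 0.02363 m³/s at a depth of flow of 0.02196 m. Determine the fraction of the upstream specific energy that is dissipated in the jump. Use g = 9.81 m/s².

q = Q/b = 0.02363/0.592 = 0.03992 m²/s; V₁ = q/y₁ = 1.818 m/s. Fr₁ = V₁/√(g·y₁) = 3.916.
From the momentum equation for a rectangular channel, y₂/y₁ = ½[√(1 + 8Fr₁²) − 1] = ½[√123.69 − 1] = 5.061.
y₂ = 5.061 × 0.02196 = 0.1111 m.
E₁ = y₁ + V₁²/2g = 0.1904 m. ΔE = (y₂ − y₁)³/(4y₁y₂) = 0.07264 m. ΔE/E₁ = 0.07264/0.1904 = 0.382.

ΔE/E₁ = 0.382 (38.2%)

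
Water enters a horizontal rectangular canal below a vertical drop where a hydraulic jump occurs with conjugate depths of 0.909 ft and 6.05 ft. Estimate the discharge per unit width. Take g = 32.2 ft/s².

q = 24.8 ft²/s

For a rectangular channel the momentum equation gives q² = ½·g·y₁·y₂·(y₁ + y₂) = ½×32.2×0.909×6.05×6.96 = 616.
q = √616 = 24.8 ft²/s.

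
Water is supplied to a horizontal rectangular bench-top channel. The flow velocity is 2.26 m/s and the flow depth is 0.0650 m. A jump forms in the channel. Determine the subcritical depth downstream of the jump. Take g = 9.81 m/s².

Fr₁ = V₁/√(g·y₁) = 2.26/√(9.81×0.0650) = 2.83.
Sequent-depth ratio: y₂/y₁ = ½[√(1 + 8Fr₁²) − 1] = ½[√65.08 − 1] = 3.53.
y₂ = 3.53 × 0.0650 = 0.230 m.

y₂ = 0.230 m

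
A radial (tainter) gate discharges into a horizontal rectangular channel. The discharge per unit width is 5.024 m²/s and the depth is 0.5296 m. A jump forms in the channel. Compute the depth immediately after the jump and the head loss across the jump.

y₂ = 2.864 m; ΔE = 2.096 m

V₁ = q/y₁ = 5.024/0.5296 = 9.486 m/s. Fr₁ = V₁/√(g·y₁) = 9.486/√(9.81×0.5296) = 4.162.
By Bélanger, y₂/y₁ = ½[√(1 + 8Fr₁²) − 1] = ½[√139.57 − 1] = 5.407.
y₂ = 5.407 × 0.5296 = 2.864 m.
V₂ = q/y₂ = 5.024/2.864 = 1.754 m/s. E₁ = y₁ + V₁²/2g = 5.116 m; E₂ = y₂ + V₂²/2g = 3.020 m. ΔE = E₁ − E₂ = 2.096 m.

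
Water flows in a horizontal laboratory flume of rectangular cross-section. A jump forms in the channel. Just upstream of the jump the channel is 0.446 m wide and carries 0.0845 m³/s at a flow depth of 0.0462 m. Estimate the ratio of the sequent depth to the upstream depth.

q = Q/b = 0.0845/0.446 = 0.189 m²/s; V₁ = q/y₁ = 4.10 m/s. Fr₁ = V₁/√(g·y₁) = 6.09.
By Bélanger, y₂/y₁ = ½[√(1 + 8Fr₁²) − 1] = ½[√297.9 − 1] = 8.13.

y₂/y₁ = 8.13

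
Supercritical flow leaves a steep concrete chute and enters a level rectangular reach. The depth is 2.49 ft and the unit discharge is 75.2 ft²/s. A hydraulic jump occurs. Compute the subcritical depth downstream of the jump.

y₂ = 10.7 ft

V₁ = q/y₁ = 75.2/2.49 = 30.2 ft/s. Fr₁ = V₁/√(g·y₁) = 30.2/√(32.2×2.49) = 3.37.
Sequent-depth ratio: y₂/y₁ = ½[√(1 + 8Fr₁²) − 1] = ½[√92.01 − 1] = 4.30.
y₂ = 4.30 × 2.49 = 10.7 ft.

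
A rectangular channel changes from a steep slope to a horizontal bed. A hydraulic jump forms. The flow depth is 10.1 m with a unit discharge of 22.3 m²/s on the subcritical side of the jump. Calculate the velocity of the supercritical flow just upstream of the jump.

V₂ = q/y₂ = 22.3/10.1 = 2.21 m/s; Fr₂ = V₂/√(g·y₂) = 0.222.
The Bélanger relation is symmetric: y₁/y₂ = ½[√(1 + 8Fr₂²) − 1] = ½[√1.394 − 1] = 0.0903.
y₁ = 0.0903 × 10.1 = 0.912 m.
V₁ = q/y₁ = 22.3/0.912 = 24.5 m/s.

V₁ = 24.5 m/s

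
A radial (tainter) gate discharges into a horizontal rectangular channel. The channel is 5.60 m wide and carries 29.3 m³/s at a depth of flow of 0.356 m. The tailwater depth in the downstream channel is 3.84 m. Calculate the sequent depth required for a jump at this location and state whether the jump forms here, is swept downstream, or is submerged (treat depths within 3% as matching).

y₂ = 3.79 m; the jump forms here

q = Q/b = 29.3/5.60 = 5.23 m²/s; V₁ = q/y₁ = 14.7 m/s. Fr₁ = V₁/√(g·y₁) = 7.86.
From the momentum equation for a rectangular channel, y₂/y₁ = ½[√(1 + 8Fr₁²) − 1] = ½[√495.8 − 1] = 10.6.
y₂ = 10.6 × 0.356 = 3.79 m.
Tailwater y_tw = 3.84 m: y_tw ≈ y₂, so the jump forms here.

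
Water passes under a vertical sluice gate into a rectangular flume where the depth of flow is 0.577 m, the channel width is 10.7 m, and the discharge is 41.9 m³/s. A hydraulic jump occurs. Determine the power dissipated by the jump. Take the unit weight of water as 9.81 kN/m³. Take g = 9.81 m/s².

P = 281 kW

q = Q/b = 41.9/10.7 = 3.92 m²/s; V₁ = q/y₁ = 6.79 m/s. Fr₁ = V₁/√(g·y₁) = 2.85.
Sequent-depth ratio: y₂/y₁ = ½[√(1 + 8Fr₁²) − 1] = ½[√66.10 − 1] = 3.56.
y₂ = 3.56 × 0.577 = 2.06 m.
Head loss: ΔE = (y₂ − y₁)³/(4y₁y₂) = (2.06 − 0.577)³/(4×0.577×2.06) = 3.24/4.75 = 0.683 m.
P = γ·Q·ΔE = 9.81 × 41.9 × 0.683 = 281 kW.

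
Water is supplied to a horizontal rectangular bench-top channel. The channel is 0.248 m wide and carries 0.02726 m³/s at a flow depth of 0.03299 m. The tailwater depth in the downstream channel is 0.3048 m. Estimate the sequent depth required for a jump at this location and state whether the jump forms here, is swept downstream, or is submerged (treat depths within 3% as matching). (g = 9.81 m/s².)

q = Q/b = 0.02726/0.248 = 0.1099 m²/s; V₁ = q/y₁ = 3.332 m/s. Fr₁ = V₁/√(g·y₁) = 5.857.
Sequent-depth ratio: y₂/y₁ = ½[√(1 + 8Fr₁²) − 1] = ½[√275.42 − 1] = 7.798.
y₂ = 7.798 × 0.03299 = 0.2573 m.
Tailwater y_tw = 0.3048 m: y_tw > y₂, so the jump is submerged.

y₂ = 0.2573 m; the jump is submerged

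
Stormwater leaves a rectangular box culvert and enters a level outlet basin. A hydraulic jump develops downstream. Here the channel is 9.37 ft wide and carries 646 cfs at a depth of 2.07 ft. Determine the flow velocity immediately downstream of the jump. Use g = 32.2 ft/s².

V₂ = 6.29 ft/s

q = Q/b = 646/9.37 = 68.9 ft²/s; V₁ = q/y₁ = 33.3 ft/s. Fr₁ = V₁/√(g·y₁) = 4.08.
Sequent-depth ratio: y₂/y₁ = ½[√(1 + 8Fr₁²) − 1] = ½[√134.1 − 1] = 5.29.
y₂ = 5.29 × 2.07 = 11.0 ft.
V₂ = q/y₂ = 68.9/11.0 = 6.29 ft/s.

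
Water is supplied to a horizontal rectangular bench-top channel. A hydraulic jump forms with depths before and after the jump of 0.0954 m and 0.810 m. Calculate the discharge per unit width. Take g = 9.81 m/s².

For a rectangular channel the momentum equation gives q² = ½·g·y₁·y₂·(y₁ + y₂) = ½×9.81×0.0954×0.810×0.905 = 0.343.
q = √0.343 = 0.586 m²/s.

q = 0.586 m²/s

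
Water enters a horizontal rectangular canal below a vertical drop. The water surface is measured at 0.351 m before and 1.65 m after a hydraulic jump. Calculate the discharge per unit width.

q = 2.38 m²/s

For a rectangular channel the momentum equation gives q² = ½·g·y₁·y₂·(y₁ + y₂) = ½×9.81×0.351×1.65×2.00 = 5.68.
q = √5.68 = 2.38 m²/s.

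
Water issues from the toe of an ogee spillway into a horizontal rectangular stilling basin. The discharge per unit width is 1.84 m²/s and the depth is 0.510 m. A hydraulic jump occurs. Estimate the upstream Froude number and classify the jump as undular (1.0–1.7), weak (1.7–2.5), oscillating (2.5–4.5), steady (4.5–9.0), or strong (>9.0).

V₁ = q/y₁ = 1.84/0.510 = 3.61 m/s. Fr₁ = V₁/√(g·y₁) = 3.61/√(9.81×0.510) = 1.61.
Fr₁ = 1.61 lies in the undular range.

Fr₁ = 1.61; undular jump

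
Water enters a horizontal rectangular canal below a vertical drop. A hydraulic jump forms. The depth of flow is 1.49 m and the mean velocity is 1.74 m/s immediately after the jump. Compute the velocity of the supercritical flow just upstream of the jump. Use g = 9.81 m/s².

V₁ = 5.52 m/s

Fr₂ = V₂/√(g·y₂) = 1.74/√(9.81×1.49) = 0.455.
The Bélanger relation is symmetric: y₁/y₂ = ½[√(1 + 8Fr₂²) − 1] = ½[√2.657 − 1] = 0.315.
y₁ = 0.315 × 1.49 = 0.469 m.
V₁ = q/y₁ = 2.59/0.469 = 5.52 m/s.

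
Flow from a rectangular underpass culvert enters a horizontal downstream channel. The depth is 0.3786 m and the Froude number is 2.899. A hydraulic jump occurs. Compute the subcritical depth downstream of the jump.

y₂ = 1.374 m

Fr₁ = 2.899 (given).
Bélanger equation: y₂/y₁ = ½[√(1 + 8Fr₁²) − 1] = ½[√68.234 − 1] = 3.630.
y₂ = 3.630 × 0.3786 = 1.374 m.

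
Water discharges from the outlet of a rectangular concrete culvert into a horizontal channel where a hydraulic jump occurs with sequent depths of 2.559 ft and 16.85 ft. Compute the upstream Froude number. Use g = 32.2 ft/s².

Fr₁ = 4.997

For a rectangular channel the momentum equation gives q² = ½·g·y₁·y₂·(y₁ + y₂) = ½×32.2×2.559×16.85×19.41 = 13474.
q = √13474 = 116.1 ft²/s.
V₁ = q/y₁ = 45.36 ft/s; Fr₁ = V₁/√(g·y₁) = 4.997.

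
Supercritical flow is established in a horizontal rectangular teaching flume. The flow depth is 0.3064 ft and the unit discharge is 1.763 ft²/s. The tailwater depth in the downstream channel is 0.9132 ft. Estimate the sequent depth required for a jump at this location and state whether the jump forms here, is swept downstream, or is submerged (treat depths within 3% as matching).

y₂ = 0.6552 ft; the jump is submerged

V₁ = q/y₁ = 1.763/0.3064 = 5.754 ft/s. Fr₁ = V₁/√(g·y₁) = 5.754/√(32.2×0.3064) = 1.832.
By Bélanger, y₂/y₁ = ½[√(1 + 8Fr₁²) − 1] = ½[√27.846 − 1] = 2.138.
y₂ = 2.138 × 0.3064 = 0.6552 ft.
Tailwater y_tw = 0.9132 ft: y_tw > y₂, so the jump is submerged.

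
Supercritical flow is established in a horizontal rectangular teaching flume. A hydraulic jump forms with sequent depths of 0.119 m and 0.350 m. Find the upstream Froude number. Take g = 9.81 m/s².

Fr₁ = 2.41

For a rectangular channel the momentum equation gives q² = ½·g·y₁·y₂·(y₁ + y₂) = ½×9.81×0.119×0.350×0.469 = 0.0958.
q = √0.0958 = 0.310 m²/s.
V₁ = q/y₁ = 2.60 m/s; Fr₁ = V₁/√(g·y₁) = 2.41.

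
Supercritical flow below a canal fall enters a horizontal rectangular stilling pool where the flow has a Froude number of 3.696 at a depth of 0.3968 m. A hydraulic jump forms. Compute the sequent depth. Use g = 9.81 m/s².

y₂ = 1.885 m

Fr₁ = 3.696 (given).
Conjugate-depth relation: y₂/y₁ = ½[√(1 + 8Fr₁²) − 1] = ½[√110.28 − 1] = 4.751.
y₂ = 4.751 × 0.3968 = 1.885 m.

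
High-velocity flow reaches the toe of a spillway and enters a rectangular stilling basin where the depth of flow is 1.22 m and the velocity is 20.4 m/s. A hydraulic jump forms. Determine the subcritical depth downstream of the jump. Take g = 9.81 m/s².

Fr₁ = V₁/√(g·y₁) = 20.4/√(9.81×1.22) = 5.90.
Sequent-depth ratio: y₂/y₁ = ½[√(1 + 8Fr₁²) − 1] = ½[√279.2 − 1] = 7.85.
y₂ = 7.85 × 1.22 = 9.58 m.

y₂ = 9.58 m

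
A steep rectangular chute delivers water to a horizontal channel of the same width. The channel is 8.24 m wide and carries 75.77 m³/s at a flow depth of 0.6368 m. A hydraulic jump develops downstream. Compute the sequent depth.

q = Q/b = 75.77/8.24 = 9.195 m²/s; V₁ = q/y₁ = 14.44 m/s. Fr₁ = V₁/√(g·y₁) = 5.777.
Sequent-depth ratio: y₂/y₁ = ½[√(1 + 8Fr₁²) − 1] = ½[√268.03 − 1] = 7.686.
y₂ = 7.686 × 0.6368 = 4.894 m.

y₂ = 4.894 m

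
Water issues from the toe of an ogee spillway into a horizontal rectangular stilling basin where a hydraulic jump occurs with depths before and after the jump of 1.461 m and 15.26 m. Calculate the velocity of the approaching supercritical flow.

V₁ = 29.27 m/s

For a rectangular channel the momentum equation gives q² = ½·g·y₁·y₂·(y₁ + y₂) = ½×9.81×1.461×15.26×16.72 = 1829.
q = √1829 = 42.76 m²/s.
V₁ = q/y₁ = 42.76/1.461 = 29.27 m/s.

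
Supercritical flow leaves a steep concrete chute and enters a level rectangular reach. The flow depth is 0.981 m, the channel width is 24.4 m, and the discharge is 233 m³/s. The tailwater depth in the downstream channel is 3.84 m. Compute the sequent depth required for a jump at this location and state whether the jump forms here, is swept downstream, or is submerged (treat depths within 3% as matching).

q = Q/b = 233/24.4 = 9.55 m²/s; V₁ = q/y₁ = 9.73 m/s. Fr₁ = V₁/√(g·y₁) = 3.14.
Conjugate-depth relation: y₂/y₁ = ½[√(1 + 8Fr₁²) − 1] = ½[√79.77 − 1] = 3.97.
y₂ = 3.97 × 0.981 = 3.89 m.
Tailwater y_tw = 3.84 m: y_tw ≈ y₂, so the jump forms here.

y₂ = 3.89 m; the jump forms here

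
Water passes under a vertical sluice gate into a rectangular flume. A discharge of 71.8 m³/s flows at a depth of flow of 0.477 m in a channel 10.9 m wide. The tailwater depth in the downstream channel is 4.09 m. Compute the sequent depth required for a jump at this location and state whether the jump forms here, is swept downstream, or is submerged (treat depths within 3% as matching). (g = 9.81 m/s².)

q = Q/b = 71.8/10.9 = 6.59 m²/s; V₁ = q/y₁ = 13.8 m/s. Fr₁ = V₁/√(g·y₁) = 6.38.
From the momentum equation for a rectangular channel, y₂/y₁ = ½[√(1 + 8Fr₁²) − 1] = ½[√327.0 − 1] = 8.54.
y₂ = 8.54 × 0.477 = 4.07 m.
Tailwater y_tw = 4.09 m: y_tw ≈ y₂, so the jump forms here.

y₂ = 4.07 m; the jump forms here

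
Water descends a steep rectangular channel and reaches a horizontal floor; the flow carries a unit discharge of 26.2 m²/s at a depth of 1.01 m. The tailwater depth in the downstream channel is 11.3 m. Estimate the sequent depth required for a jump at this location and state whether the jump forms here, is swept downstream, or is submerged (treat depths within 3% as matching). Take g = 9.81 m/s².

y₂ = 11.3 m; the jump forms here

V₁ = q/y₁ = 26.2/1.01 = 25.9 m/s. Fr₁ = V₁/√(g·y₁) = 25.9/√(9.81×1.01) = 8.24.
Conjugate-depth relation: y₂/y₁ = ½[√(1 + 8Fr₁²) − 1] = ½[√544.3 − 1] = 11.2.
y₂ = 11.2 × 1.01 = 11.3 m.
Tailwater y_tw = 11.3 m: y_tw ≈ y₂, so the jump forms here.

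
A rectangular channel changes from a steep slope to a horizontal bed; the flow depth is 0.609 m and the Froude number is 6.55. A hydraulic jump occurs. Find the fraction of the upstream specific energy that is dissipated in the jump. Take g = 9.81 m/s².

Fr₁ = 6.55 (given).
From the momentum equation for a rectangular channel, y₂/y₁ = ½[√(1 + 8Fr₁²) − 1] = ½[√344.2 − 1] = 8.78.
y₂ = 8.78 × 0.609 = 5.34 m.
E₁ = y₁(1 + Fr₁²/2) = 0.609×(1 + 6.55²/2) = 13.7 m. ΔE = (y₂ − y₁)³/(4y₁y₂) = 8.16 m. ΔE/E₁ = 8.16/13.7 = 0.597.

ΔE/E₁ = 0.597 (59.7%)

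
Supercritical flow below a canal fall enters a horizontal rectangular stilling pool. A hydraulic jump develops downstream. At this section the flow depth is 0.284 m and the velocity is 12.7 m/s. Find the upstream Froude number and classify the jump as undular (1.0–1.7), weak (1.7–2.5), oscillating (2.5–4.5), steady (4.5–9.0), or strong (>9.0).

Fr₁ = V₁/√(g·y₁) = 12.7/√(9.81×0.284) = 7.61.
Fr₁ = 7.61 lies in the steady range.

Fr₁ = 7.61; steady jump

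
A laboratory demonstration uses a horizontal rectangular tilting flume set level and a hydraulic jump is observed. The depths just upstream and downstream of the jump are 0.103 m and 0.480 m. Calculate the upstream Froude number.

Fr₁ = 3.63

For a rectangular channel the momentum equation gives q² = ½·g·y₁·y₂·(y₁ + y₂) = ½×9.81×0.103×0.480×0.583 = 0.141.
q = √0.141 = 0.376 m²/s.
V₁ = q/y₁ = 3.65 m/s; Fr₁ = V₁/√(g·y₁) = 3.63.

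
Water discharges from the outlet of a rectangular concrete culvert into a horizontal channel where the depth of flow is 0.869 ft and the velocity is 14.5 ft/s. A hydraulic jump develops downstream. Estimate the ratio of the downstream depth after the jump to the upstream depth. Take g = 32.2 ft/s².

Fr₁ = V₁/√(g·y₁) = 14.5/√(32.2×0.869) = 2.74.
Sequent-depth ratio: y₂/y₁ = ½[√(1 + 8Fr₁²) − 1] = ½[√61.11 − 1] = 3.41.

y₂/y₁ = 3.41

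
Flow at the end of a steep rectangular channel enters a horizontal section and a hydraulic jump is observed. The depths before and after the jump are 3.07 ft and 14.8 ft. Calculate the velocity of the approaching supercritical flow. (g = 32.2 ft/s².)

V₁ = 37.2 ft/s

For a rectangular channel the momentum equation gives q² = ½·g·y₁·y₂·(y₁ + y₂) = ½×32.2×3.07×14.8×17.9 = 13072.
q = √13072 = 114 ft²/s.
V₁ = q/y₁ = 114/3.07 = 37.2 ft/s.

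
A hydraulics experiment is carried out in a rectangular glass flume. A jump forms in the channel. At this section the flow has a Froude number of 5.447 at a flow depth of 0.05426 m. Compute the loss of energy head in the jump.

Fr₁ = 5.447 (given).
Bélanger equation: y₂/y₁ = ½[√(1 + 8Fr₁²) − 1] = ½[√238.36 − 1] = 7.219.
y₂ = 7.219 × 0.05426 = 0.3917 m.
V₁ = Fr₁·√(g·y₁) = 5.447×√(9.81×0.05426) = 3.974 m/s; q = V₁·y₁ = 0.2156 m²/s. V₂ = q/y₂ = 0.2156/0.3917 = 0.5505 m/s. E₁ = y₁ + V₁²/2g = 0.8592 m; E₂ = y₂ + V₂²/2g = 0.4072 m. ΔE = E₁ − E₂ = 0.4520 m.

ΔE = 0.4520 m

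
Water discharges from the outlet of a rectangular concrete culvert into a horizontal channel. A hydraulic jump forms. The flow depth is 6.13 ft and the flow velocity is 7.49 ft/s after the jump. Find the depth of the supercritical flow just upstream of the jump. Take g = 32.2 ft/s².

Fr₂ = V₂/√(g·y₂) = 7.49/√(32.2×6.13) = 0.533.
From the momentum equation (using Fr₂), y₁/y₂ = ½[√(1 + 8Fr₂²) − 1] = ½[√3.274 − 1] = 0.405.
y₁ = 0.405 × 6.13 = 2.48 ft.

y₁ = 2.48 ft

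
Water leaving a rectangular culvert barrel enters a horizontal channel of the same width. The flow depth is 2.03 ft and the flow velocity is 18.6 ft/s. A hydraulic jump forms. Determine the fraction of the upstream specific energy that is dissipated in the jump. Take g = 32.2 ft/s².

ΔE/E₁ = 0.141 (14.1%)

Fr₁ = V₁/√(g·y₁) = 18.6/√(32.2×2.03) = 2.30.
From the momentum equation for a rectangular channel, y₂/y₁ = ½[√(1 + 8Fr₁²) − 1] = ½[√43.34 − 1] = 2.79.
y₂ = 2.79 × 2.03 = 5.67 ft.
E₁ = y₁ + V₁²/2g = 7.40 ft. ΔE = (y₂ − y₁)³/(4y₁y₂) = 1.05 ft. ΔE/E₁ = 1.05/7.40 = 0.141.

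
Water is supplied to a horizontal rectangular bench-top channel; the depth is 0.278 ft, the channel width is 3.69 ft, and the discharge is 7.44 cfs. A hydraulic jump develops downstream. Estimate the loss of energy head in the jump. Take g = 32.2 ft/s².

q = Q/b = 7.44/3.69 = 2.02 ft²/s; V₁ = q/y₁ = 7.25 ft/s. Fr₁ = V₁/√(g·y₁) = 2.42.
Conjugate-depth relation: y₂/y₁ = ½[√(1 + 8Fr₁²) − 1] = ½[√48.01 − 1] = 2.96.
y₂ = 2.96 × 0.278 = 0.824 ft.
V₂ = q/y₂ = 2.02/0.824 = 2.45 ft/s. E₁ = y₁ + V₁²/2g = 1.09 ft; E₂ = y₂ + V₂²/2g = 0.917 ft. ΔE = E₁ − E₂ = 0.178 ft.

ΔE = 0.178 ft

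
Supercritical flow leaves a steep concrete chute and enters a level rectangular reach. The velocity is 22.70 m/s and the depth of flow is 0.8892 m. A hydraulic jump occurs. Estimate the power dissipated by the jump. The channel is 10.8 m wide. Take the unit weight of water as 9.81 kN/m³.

Fr₁ = V₁/√(g·y₁) = 22.70/√(9.81×0.8892) = 7.686.
Bélanger equation: y₂/y₁ = ½[√(1 + 8Fr₁²) − 1] = ½[√473.58 − 1] = 10.38.
y₂ = 10.38 × 0.8892 = 9.231 m.
Head loss: ΔE = (y₂ − y₁)³/(4y₁y₂) = (9.231 − 0.8892)³/(4×0.8892×9.231) = 580.4/32.83 = 17.68 m.
q = V₁·y₁ = 22.70 × 0.8892 = 20.18 m²/s. Q = q·b = 20.18 × 10.8 = 218.0 m³/s. P = γ·Q·ΔE = 9.81 × 218.0 × 17.68 = 37806 kW.

P = 37806 kW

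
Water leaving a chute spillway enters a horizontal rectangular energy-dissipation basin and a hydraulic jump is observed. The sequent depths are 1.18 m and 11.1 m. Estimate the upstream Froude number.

For a rectangular channel the momentum equation gives q² = ½·g·y₁·y₂·(y₁ + y₂) = ½×9.81×1.18×11.1×12.3 = 789.
q = √789 = 28.1 m²/s.
V₁ = q/y₁ = 23.8 m/s; Fr₁ = V₁/√(g·y₁) = 7.00.

Fr₁ = 7.00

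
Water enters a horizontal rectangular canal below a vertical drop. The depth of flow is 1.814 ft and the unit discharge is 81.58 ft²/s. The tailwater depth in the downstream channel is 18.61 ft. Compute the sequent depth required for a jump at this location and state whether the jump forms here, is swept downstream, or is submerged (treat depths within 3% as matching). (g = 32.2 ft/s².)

y₂ = 14.22 ft; the jump is submerged

V₁ = q/y₁ = 81.58/1.814 = 44.97 ft/s. Fr₁ = V₁/√(g·y₁) = 44.97/√(32.2×1.814) = 5.884.
From the momentum equation for a rectangular channel, y₂/y₁ = ½[√(1 + 8Fr₁²) − 1] = ½[√278.01 − 1] = 7.837.
y₂ = 7.837 × 1.814 = 14.22 ft.
Tailwater y_tw = 18.61 ft: y_tw > y₂, so the jump is submerged.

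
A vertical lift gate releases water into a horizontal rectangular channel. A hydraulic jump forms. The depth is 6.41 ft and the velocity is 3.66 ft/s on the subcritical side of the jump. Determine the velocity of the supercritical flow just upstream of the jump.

V₁ = 31.5 ft/s

Fr₂ = V₂/√(g·y₂) = 3.66/√(32.2×6.41) = 0.255.
From the momentum equation (using Fr₂), y₁/y₂ = ½[√(1 + 8Fr₂²) − 1] = ½[√1.519 − 1] = 0.116.
y₁ = 0.116 × 6.41 = 0.745 ft.
V₁ = q/y₁ = 23.5/0.745 = 31.5 ft/s.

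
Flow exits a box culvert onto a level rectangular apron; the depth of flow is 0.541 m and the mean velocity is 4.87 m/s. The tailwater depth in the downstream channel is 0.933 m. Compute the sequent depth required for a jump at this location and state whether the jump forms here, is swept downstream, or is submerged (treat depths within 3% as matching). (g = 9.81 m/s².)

Fr₁ = V₁/√(g·y₁) = 4.87/√(9.81×0.541) = 2.11.
From the momentum equation for a rectangular channel, y₂/y₁ = ½[√(1 + 8Fr₁²) − 1] = ½[√36.75 − 1] = 2.53.
y₂ = 2.53 × 0.541 = 1.37 m.
Tailwater y_tw = 0.933 m: y_tw < y₂, so the jump is swept downstream.

y₂ = 1.37 m; the jump is swept downstream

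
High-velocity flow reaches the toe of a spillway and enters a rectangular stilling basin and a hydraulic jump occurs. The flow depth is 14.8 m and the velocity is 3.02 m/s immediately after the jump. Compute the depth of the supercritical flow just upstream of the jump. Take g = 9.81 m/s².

y₁ = 1.67 m

Fr₂ = V₂/√(g·y₂) = 3.02/√(9.81×14.8) = 0.251.
Since the conjugate-depth ratio holds either way, y₁/y₂ = ½[√(1 + 8Fr₂²) − 1] = ½[√1.503 − 1] = 0.113.
y₁ = 0.113 × 14.8 = 1.67 m.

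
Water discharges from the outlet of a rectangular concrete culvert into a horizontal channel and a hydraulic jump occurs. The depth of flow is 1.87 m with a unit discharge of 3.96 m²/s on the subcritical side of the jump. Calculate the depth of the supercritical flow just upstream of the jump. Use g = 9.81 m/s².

V₂ = q/y₂ = 3.96/1.87 = 2.12 m/s; Fr₂ = V₂/√(g·y₂) = 0.494.
From the momentum equation (using Fr₂), y₁/y₂ = ½[√(1 + 8Fr₂²) − 1] = ½[√2.956 − 1] = 0.360.
y₁ = 0.360 × 1.87 = 0.672 m.

y₁ = 0.672 m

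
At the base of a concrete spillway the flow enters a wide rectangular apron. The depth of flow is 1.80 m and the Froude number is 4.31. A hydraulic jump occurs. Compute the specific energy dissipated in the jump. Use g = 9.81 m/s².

ΔE = 7.88 m

Fr₁ = 4.31 (given).
Sequent-depth ratio: y₂/y₁ = ½[√(1 + 8Fr₁²) − 1] = ½[√149.6 − 1] = 5.62.
y₂ = 5.62 × 1.80 = 10.1 m.
V₁ = Fr₁·√(g·y₁) = 4.31×√(9.81×1.80) = 18.1 m/s; q = V₁·y₁ = 32.6 m²/s. V₂ = q/y₂ = 32.6/10.1 = 3.23 m/s. E₁ = y₁ + V₁²/2g = 18.5 m; E₂ = y₂ + V₂²/2g = 10.6 m. ΔE = E₁ − E₂ = 7.88 m.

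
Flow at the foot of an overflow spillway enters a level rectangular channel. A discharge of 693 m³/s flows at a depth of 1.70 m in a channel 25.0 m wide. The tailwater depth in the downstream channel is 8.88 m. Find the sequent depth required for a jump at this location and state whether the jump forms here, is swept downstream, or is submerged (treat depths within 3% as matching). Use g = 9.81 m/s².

q = Q/b = 693/25.0 = 27.7 m²/s; V₁ = q/y₁ = 16.3 m/s. Fr₁ = V₁/√(g·y₁) = 3.99.
Sequent-depth ratio: y₂/y₁ = ½[√(1 + 8Fr₁²) − 1] = ½[√128.5 − 1] = 5.17.
y₂ = 5.17 × 1.70 = 8.79 m.
Tailwater y_tw = 8.88 m: y_tw ≈ y₂, so the jump forms here.

y₂ = 8.79 m; the jump forms here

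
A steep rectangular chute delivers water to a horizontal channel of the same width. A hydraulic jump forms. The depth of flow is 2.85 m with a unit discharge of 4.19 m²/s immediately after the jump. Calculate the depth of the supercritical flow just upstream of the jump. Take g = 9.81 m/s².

V₂ = q/y₂ = 4.19/2.85 = 1.47 m/s; Fr₂ = V₂/√(g·y₂) = 0.278.
Applying the sequent-depth relation in reverse, y₁/y₂ = ½[√(1 + 8Fr₂²) − 1] = ½[√1.618 − 1] = 0.136.
y₁ = 0.136 × 2.85 = 0.388 m.

y₁ = 0.388 m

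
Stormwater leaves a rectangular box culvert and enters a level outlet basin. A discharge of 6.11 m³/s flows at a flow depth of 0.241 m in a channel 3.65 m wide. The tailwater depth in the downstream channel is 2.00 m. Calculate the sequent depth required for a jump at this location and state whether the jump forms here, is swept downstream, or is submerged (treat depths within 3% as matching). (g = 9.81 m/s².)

q = Q/b = 6.11/3.65 = 1.67 m²/s; V₁ = q/y₁ = 6.95 m/s. Fr₁ = V₁/√(g·y₁) = 4.52.
Sequent-depth ratio: y₂/y₁ = ½[√(1 + 8Fr₁²) − 1] = ½[√164.3 − 1] = 5.91.
y₂ = 5.91 × 0.241 = 1.42 m.
Tailwater y_tw = 2.00 m: y_tw > y₂, so the jump is submerged.

y₂ = 1.42 m; the jump is submerged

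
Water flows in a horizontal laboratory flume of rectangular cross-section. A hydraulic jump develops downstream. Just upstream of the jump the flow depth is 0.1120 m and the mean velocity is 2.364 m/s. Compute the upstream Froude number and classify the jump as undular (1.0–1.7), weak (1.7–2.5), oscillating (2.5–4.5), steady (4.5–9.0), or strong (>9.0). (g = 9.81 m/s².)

Fr₁ = V₁/√(g·y₁) = 2.364/√(9.81×0.1120) = 2.255.
Fr₁ = 2.255 lies in the weak range.

Fr₁ = 2.255; weak jump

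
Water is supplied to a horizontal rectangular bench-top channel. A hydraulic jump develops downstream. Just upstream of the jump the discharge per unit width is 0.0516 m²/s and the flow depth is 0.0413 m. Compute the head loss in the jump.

ΔE = 0.0102 m

V₁ = q/y₁ = 0.0516/0.0413 = 1.25 m/s. Fr₁ = V₁/√(g·y₁) = 1.25/√(9.81×0.0413) = 1.96.
Sequent-depth ratio: y₂/y₁ = ½[√(1 + 8Fr₁²) − 1] = ½[√31.82 − 1] = 2.32.
y₂ = 2.32 × 0.0413 = 0.0958 m.
V₂ = q/y₂ = 0.0516/0.0958 = 0.538 m/s. E₁ = y₁ + V₁²/2g = 0.121 m; E₂ = y₂ + V₂²/2g = 0.111 m. ΔE = E₁ − E₂ = 0.0102 m.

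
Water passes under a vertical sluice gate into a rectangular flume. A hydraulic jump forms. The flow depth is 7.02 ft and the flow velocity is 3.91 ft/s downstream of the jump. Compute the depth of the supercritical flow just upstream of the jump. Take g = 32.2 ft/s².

Fr₂ = V₂/√(g·y₂) = 3.91/√(32.2×7.02) = 0.260.
Applying the sequent-depth relation in reverse, y₁/y₂ = ½[√(1 + 8Fr₂²) − 1] = ½[√1.541 − 1] = 0.121.
y₁ = 0.121 × 7.02 = 0.847 ft.

y₁ = 0.847 ft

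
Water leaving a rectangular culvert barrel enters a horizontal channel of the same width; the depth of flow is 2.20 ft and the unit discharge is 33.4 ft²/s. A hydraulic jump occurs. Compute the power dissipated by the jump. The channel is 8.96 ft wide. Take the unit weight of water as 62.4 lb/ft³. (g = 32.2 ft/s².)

V₁ = q/y₁ = 33.4/2.20 = 15.2 ft/s. Fr₁ = V₁/√(g·y₁) = 15.2/√(32.2×2.20) = 1.80.
From the momentum equation for a rectangular channel, y₂/y₁ = ½[√(1 + 8Fr₁²) − 1] = ½[√27.03 − 1] = 2.10.
y₂ = 2.10 × 2.20 = 4.62 ft.
Head loss: ΔE = (y₂ − y₁)³/(4y₁y₂) = (4.62 − 2.20)³/(4×2.20×4.62) = 14.2/40.6 = 0.348 ft.
Q = q·b = 33.4 × 8.96 = 299 cfs. P = γ·Q·ΔE/550 = 62.4 × 299 × 0.348 / 550 = 11.8 hp.

P = 11.8 hp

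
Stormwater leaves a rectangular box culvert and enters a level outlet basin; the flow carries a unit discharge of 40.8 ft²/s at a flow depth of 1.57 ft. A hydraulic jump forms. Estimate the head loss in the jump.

ΔE = 4.21 ft

V₁ = q/y₁ = 40.8/1.57 = 26.0 ft/s. Fr₁ = V₁/√(g·y₁) = 26.0/√(32.2×1.57) = 3.65.
Bélanger equation: y₂/y₁ = ½[√(1 + 8Fr₁²) − 1] = ½[√107.9 − 1] = 4.69.
y₂ = 4.69 × 1.57 = 7.37 ft.
V₂ = q/y₂ = 40.8/7.37 = 5.54 ft/s. E₁ = y₁ + V₁²/2g = 12.1 ft; E₂ = y₂ + V₂²/2g = 7.84 ft. ΔE = E₁ − E₂ = 4.21 ft.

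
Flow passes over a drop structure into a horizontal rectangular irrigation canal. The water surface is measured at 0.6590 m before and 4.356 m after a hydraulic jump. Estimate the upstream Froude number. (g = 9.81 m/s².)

Fr₁ = 5.015

For a rectangular channel the momentum equation gives q² = ½·g·y₁·y₂·(y₁ + y₂) = ½×9.81×0.6590×4.356×5.015 = 70.61.
q = √70.61 = 8.403 m²/s.
V₁ = q/y₁ = 12.75 m/s; Fr₁ = V₁/√(g·y₁) = 5.015.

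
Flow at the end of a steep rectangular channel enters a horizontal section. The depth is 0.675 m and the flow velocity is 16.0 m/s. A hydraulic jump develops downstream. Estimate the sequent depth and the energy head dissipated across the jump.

Fr₁ = V₁/√(g·y₁) = 16.0/√(9.81×0.675) = 6.22.
By Bélanger, y₂/y₁ = ½[√(1 + 8Fr₁²) − 1] = ½[√310.3 − 1] = 8.31.
y₂ = 8.31 × 0.675 = 5.61 m.
q = V₁·y₁ = 16.0 × 0.675 = 10.8 m²/s. V₂ = q/y₂ = 10.8/5.61 = 1.93 m/s. E₁ = y₁ + V₁²/2g = 13.7 m; E₂ = y₂ + V₂²/2g = 5.80 m. ΔE = E₁ − E₂ = 7.93 m.

y₂ = 5.61 m; ΔE = 7.93 m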